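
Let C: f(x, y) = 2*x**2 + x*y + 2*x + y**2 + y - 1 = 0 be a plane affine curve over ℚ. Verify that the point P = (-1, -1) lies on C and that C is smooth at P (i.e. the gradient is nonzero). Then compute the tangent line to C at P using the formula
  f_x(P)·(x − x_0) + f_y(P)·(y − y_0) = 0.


Tangent line at P: -3*x - 2*y - 5 = 0.

Step 1: f(-1, -1) = 0, so P lies on C.
Step 2: partial derivatives
  f_x(x, y) = 4*x + y + 2, f_y(x, y) = x + 2*y + 1.
  f_x(P) = -3, f_y(P) = -2 (gradient nonzero, so P is smooth).
Step 3: tangent line at P: -3·(x − -1) + -2·(y − -1) = 0.
Expanding: -3*x - 2*y - 5 = 0.


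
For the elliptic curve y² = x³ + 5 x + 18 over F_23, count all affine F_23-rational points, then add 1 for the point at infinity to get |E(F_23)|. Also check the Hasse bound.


Affine points = {(0, 8), (0, 15), (1, 1), (1, 22), (2, 6), (2, 17), (8, 8), (8, 15), (11, 1), (11, 22), (12, 9), (12, 14), (13, 7), (13, 16), (14, 7), (14, 16), (15, 8), (15, 15), (16, 10), (16, 13), (17, 5), (17, 18), (18, 11), (18, 12), (19, 7), (19, 16), (21, 0), (22, 9), (22, 14)}; affine count = 29; |E(F_23)| = 30.

Discriminant check: Δ ∝ 4a³ + 27b² = 4·5³ + 27·18² = 4·125 + 27·324 ≡ 2 (mod 23). Nonzero ⇒ E is nonsingular.
For each x ∈ F_23, compute rhs = x³ + 5·x + 18 mod 23, then count y ∈ F_23 with y² ≡ rhs.
  x = 0: rhs = 18, matching y values: 8, 15 (2 points).
  x = 1: rhs = 1, matching y values: 1, 22 (2 points).
  x = 2: rhs = 13, matching y values: 6, 17 (2 points).
  x = 3: rhs = 14, matching y values: none (0 points).
  x = 4: rhs = 10, matching y values: none (0 points).
  x = 5: rhs = 7, matching y values: none (0 points).
  x = 6: rhs = 11, matching y values: none (0 points).
  x = 7: rhs = 5, matching y values: none (0 points).
  x = 8: rhs = 18, matching y values: 8, 15 (2 points).
  x = 9: rhs = 10, matching y values: none (0 points).
  x = 10: rhs = 10, matching y values: none (0 points).
  x = 11: rhs = 1, matching y values: 1, 22 (2 points).
  x = 12: rhs = 12, matching y values: 9, 14 (2 points).
  x = 13: rhs = 3, matching y values: 7, 16 (2 points).
  x = 14: rhs = 3, matching y values: 7, 16 (2 points).
  x = 15: rhs = 18, matching y values: 8, 15 (2 points).
  x = 16: rhs = 8, matching y values: 10, 13 (2 points).
  x = 17: rhs = 2, matching y values: 5, 18 (2 points).
  x = 18: rhs = 6, matching y values: 11, 12 (2 points).
  x = 19: rhs = 3, matching y values: 7, 16 (2 points).
  x = 20: rhs = 22, matching y values: none (0 points).
  x = 21: rhs = 0, matching y values: 0 (1 points).
  x = 22: rhs = 12, matching y values: 9, 14 (2 points).
Total affine count: 29.
Full point count |E(F_23)| = 29 + 1 = 30.
Hasse bound: |30 − (23+1)| = |6| = 6 ≤ 2√23 ≈ 9.5917 ✓.


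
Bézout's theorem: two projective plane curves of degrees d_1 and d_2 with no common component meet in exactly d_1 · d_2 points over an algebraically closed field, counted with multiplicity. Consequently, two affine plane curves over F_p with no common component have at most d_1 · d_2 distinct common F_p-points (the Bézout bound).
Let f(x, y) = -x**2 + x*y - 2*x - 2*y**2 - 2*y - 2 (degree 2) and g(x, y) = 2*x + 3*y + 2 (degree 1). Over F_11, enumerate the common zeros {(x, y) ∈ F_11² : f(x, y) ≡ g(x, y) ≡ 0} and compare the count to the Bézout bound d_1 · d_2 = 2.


Common zeros: ∅; count = 0; Bézout bound = 2.

deg(f) = 2, deg(g) = 1, so Bézout bound = 2.
Scan x ∈ F_11. For each x, list the y ∈ F_11 with f(x, y) ≡ 0 and those with g(x, y) ≡ 0 (mod 11); the common zeros in that column are the intersection.
  x = 0: f ≡ 0 at y ∈ ∅; g ≡ 0 at y ∈ {3}; common: ∅.
  x = 1: f ≡ 0 at y ∈ {7, 9}; g ≡ 0 at y ∈ {6}; common: ∅.
  x = 2: f ≡ 0 at y ∈ ∅; g ≡ 0 at y ∈ {9}; common: ∅.
  x = 3: f ≡ 0 at y ∈ ∅; g ≡ 0 at y ∈ {1}; common: ∅.
  x = 4: f ≡ 0 at y ∈ {5, 7}; g ≡ 0 at y ∈ {4}; common: ∅.
  x = 5: f ≡ 0 at y ∈ ∅; g ≡ 0 at y ∈ {7}; common: ∅.
  x = 6: f ≡ 0 at y ∈ {4, 9}; g ≡ 0 at y ∈ {10}; common: ∅.
  x = 7: f ≡ 0 at y ∈ {4}; g ≡ 0 at y ∈ {2}; common: ∅.
  x = 8: f ≡ 0 at y ∈ ∅; g ≡ 0 at y ∈ {5}; common: ∅.
  x = 9: f ≡ 0 at y ∈ {10}; g ≡ 0 at y ∈ {8}; common: ∅.
  x = 10: f ≡ 0 at y ∈ {5, 10}; g ≡ 0 at y ∈ {0}; common: ∅.
Collecting: common zeros = ∅, so the count is 0.
Comparison with the Bézout bound: 0 ≤ 2 = deg(f)·deg(g), as expected for curves with no common component (the affine F_11-count falls short of the bound because intersections may lie at infinity, over extension fields, or carry multiplicity).


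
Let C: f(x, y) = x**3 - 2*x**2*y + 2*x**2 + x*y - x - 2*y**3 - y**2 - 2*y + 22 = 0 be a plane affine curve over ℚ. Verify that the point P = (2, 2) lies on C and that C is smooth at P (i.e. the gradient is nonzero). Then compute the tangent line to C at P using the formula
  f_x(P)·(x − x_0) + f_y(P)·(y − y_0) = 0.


Tangent line at P: 5*x - 36*y + 62 = 0.

Step 1: f(2, 2) = 0, so P lies on C.
Step 2: partial derivatives
  f_x(x, y) = 3*x**2 - 4*x*y + 4*x + y - 1, f_y(x, y) = -2*x**2 + x - 6*y**2 - 2*y - 2.
  f_x(P) = 5, f_y(P) = -36 (gradient nonzero, so P is smooth).
Step 3: tangent line at P: 5·(x − 2) + -36·(y − 2) = 0.
Expanding: 5*x - 36*y + 62 = 0.


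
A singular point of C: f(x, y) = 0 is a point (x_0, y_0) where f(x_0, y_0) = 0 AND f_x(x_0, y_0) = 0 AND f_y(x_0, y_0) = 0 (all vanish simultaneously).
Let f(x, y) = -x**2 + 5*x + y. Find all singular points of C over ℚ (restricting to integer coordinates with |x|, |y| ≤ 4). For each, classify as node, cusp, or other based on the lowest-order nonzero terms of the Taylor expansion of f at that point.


No singular points in the scanned grid; C is smooth there.

Compute partial derivatives:
  f_x = 5 - 2*x.
  f_y = 1.
f_y = 1 is a nonzero constant, so f_y never vanishes: no point (x, y) can satisfy f = f_x = f_y = 0. In particular no (x, y) ∈ {−4, ..., 4}² is singular; the curve is smooth.


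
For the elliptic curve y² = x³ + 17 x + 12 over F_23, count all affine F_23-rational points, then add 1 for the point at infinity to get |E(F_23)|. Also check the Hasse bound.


Affine points = {(0, 9), (0, 14), (2, 10), (2, 13), (4, 11), (4, 12), (6, 10), (6, 13), (8, 4), (8, 19), (10, 3), (10, 20), (11, 9), (11, 14), (12, 9), (12, 14), (14, 2), (14, 21), (15, 10), (15, 13), (17, 4), (17, 19), (18, 3), (18, 20), (19, 8), (19, 15), (20, 7), (20, 16), (21, 4), (21, 19)}; affine count = 30; |E(F_23)| = 31.

Discriminant check: Δ ∝ 4a³ + 27b² = 4·17³ + 27·12² = 4·4913 + 27·144 ≡ 11 (mod 23). Nonzero ⇒ E is nonsingular.
For each x ∈ F_23, compute rhs = x³ + 17·x + 12 mod 23, then count y ∈ F_23 with y² ≡ rhs.
  x = 0: rhs = 12, matching y values: 9, 14 (2 points).
  x = 1: rhs = 7, matching y values: none (0 points).
  x = 2: rhs = 8, matching y values: 10, 13 (2 points).
  x = 3: rhs = 21, matching y values: none (0 points).
  x = 4: rhs = 6, matching y values: 11, 12 (2 points).
  x = 5: rhs = 15, matching y values: none (0 points).
  x = 6: rhs = 8, matching y values: 10, 13 (2 points).
  x = 7: rhs = 14, matching y values: none (0 points).
  x = 8: rhs = 16, matching y values: 4, 19 (2 points).
  x = 9: rhs = 20, matching y values: none (0 points).
  x = 10: rhs = 9, matching y values: 3, 20 (2 points).
  x = 11: rhs = 12, matching y values: 9, 14 (2 points).
  x = 12: rhs = 12, matching y values: 9, 14 (2 points).
  x = 13: rhs = 15, matching y values: none (0 points).
  x = 14: rhs = 4, matching y values: 2, 21 (2 points).
  x = 15: rhs = 8, matching y values: 10, 13 (2 points).
  x = 16: rhs = 10, matching y values: none (0 points).
  x = 17: rhs = 16, matching y values: 4, 19 (2 points).
  x = 18: rhs = 9, matching y values: 3, 20 (2 points).
  x = 19: rhs = 18, matching y values: 8, 15 (2 points).
  x = 20: rhs = 3, matching y values: 7, 16 (2 points).
  x = 21: rhs = 16, matching y values: 4, 19 (2 points).
  x = 22: rhs = 17, matching y values: none (0 points).
Total affine count: 30.
Full point count |E(F_23)| = 30 + 1 = 31.
Hasse bound: |31 − (23+1)| = |7| = 7 ≤ 2√23 ≈ 9.5917 ✓.


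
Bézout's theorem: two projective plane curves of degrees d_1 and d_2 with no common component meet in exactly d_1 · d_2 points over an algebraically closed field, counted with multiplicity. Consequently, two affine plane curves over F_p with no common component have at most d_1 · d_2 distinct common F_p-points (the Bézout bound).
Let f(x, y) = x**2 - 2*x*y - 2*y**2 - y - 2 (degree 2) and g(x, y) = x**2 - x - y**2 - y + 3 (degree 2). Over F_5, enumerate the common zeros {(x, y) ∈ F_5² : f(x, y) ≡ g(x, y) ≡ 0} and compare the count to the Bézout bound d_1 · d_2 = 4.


Common zeros: {(2, 4)}; count = 1; Bézout bound = 4.

deg(f) = 2, deg(g) = 2, so Bézout bound = 4.
Scan x ∈ F_5. For each x, list the y ∈ F_5 with f(x, y) ≡ 0 and those with g(x, y) ≡ 0 (mod 5); the common zeros in that column are the intersection.
  x = 0: f ≡ 0 at y ∈ {1}; g ≡ 0 at y ∈ ∅; common: ∅.
  x = 1: f ≡ 0 at y ∈ {2, 4}; g ≡ 0 at y ∈ ∅; common: ∅.
  x = 2: f ≡ 0 at y ∈ {1, 4}; g ≡ 0 at y ∈ {0, 4}; common: {4}.
  x = 3: f ≡ 0 at y ∈ {2}; g ≡ 0 at y ∈ ∅; common: ∅.
  x = 4: f ≡ 0 at y ∈ ∅; g ≡ 0 at y ∈ {0, 4}; common: ∅.
Collecting: common zeros = {(2, 4)}, so the count is 1.
Comparison with the Bézout bound: 1 ≤ 4 = deg(f)·deg(g), as expected for curves with no common component (the affine F_5-count falls short of the bound because intersections may lie at infinity, over extension fields, or carry multiplicity).


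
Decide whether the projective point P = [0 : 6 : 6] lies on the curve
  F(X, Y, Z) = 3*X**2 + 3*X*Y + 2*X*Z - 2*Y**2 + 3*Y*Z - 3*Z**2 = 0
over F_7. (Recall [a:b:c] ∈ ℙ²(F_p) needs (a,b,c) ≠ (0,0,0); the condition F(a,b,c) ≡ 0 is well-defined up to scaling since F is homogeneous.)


F(0,6,6) ≡ 5 (mod 7); P is NOT on the curve.

Evaluate F(0, 6, 6) term-by-term (mod 7).
  3*X**2 ↦ 3·0·1·1 = 0
  3*X*Y ↦ 3·0·6·1 = 0
  2*X*Z ↦ 2·0·1·6 = 0
  -2*Y**2 ↦ -2·1·36·1 = -72
  3*Y*Z ↦ 3·1·6·6 = 108
  -3*Z**2 ↦ -3·1·1·36 = -108
Sum: F(0, 6, 6) = (0) + (0) + (0) + (-72) + (108) + (-108) = -72.
Reducing mod 7: -72 ≡ 5 (mod 7).
Since F(a, b, c) ≡ 5 ≠ 0 (mod 7), P does NOT lie on the curve.


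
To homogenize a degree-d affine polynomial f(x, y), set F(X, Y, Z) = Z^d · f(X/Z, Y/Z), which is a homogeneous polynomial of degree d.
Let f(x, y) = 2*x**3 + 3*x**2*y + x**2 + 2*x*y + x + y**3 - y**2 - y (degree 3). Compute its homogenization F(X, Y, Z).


F(X, Y, Z) = 2*X**3 + 3*X**2*Y + X**2*Z + 2*X*Y*Z + X*Z**2 + Y**3 - Y**2*Z - Y*Z**2

deg(f) = 3.
Substitute x = X/Z, y = Y/Z into f, then multiply by Z^3.
  monomial 2·x^3·y^0 ↦ 2·X^3·Y^0·Z^0.
  monomial 3·x^2·y^1 ↦ 3·X^2·Y^1·Z^0.
  monomial 1·x^2·y^0 ↦ 1·X^2·Y^0·Z^1.
  monomial 2·x^1·y^1 ↦ 2·X^1·Y^1·Z^1.
  monomial 1·x^1·y^0 ↦ 1·X^1·Y^0·Z^2.
  monomial 1·x^0·y^3 ↦ 1·X^0·Y^3·Z^0.
  monomial -1·x^0·y^2 ↦ -1·X^0·Y^2·Z^1.
  monomial -1·x^0·y^1 ↦ -1·X^0·Y^1·Z^2.
Collecting: F(X, Y, Z) = 2*X**3 + 3*X**2*Y + X**2*Z + 2*X*Y*Z + X*Z**2 + Y**3 - Y**2*Z - Y*Z**2.


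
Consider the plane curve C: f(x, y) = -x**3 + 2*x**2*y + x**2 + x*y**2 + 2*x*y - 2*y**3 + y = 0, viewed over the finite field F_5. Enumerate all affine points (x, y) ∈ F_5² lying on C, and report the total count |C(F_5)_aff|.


Affine F_5-points: {(0, 0), (1, 0), (1, 3), (3, 3), (4, 1)}; count = 5.

For each of the 25 pairs (x, y) ∈ F_5², evaluate f(x, y) mod 5. Record the zeros.
  x = 0: [0↦0, 1↦4, 2↦1, 3↦4, 4↦1]  zeros at y ∈ {0}
  x = 1: [0↦0, 1↦4, 2↦3, 3↦0, 4↦3]  zeros at y ∈ {0, 3}
  x = 2: [0↦1, 1↦4, 2↦4, 3↦4, 4↦2]  zeros at y ∈ ∅
  x = 3: [0↦2, 1↦3, 2↦3, 3↦0, 4↦2]  zeros at y ∈ {3}
  x = 4: [0↦2, 1↦0, 2↦4, 3↦2, 4↦2]  zeros at y ∈ {1}
Collecting zeros: affine points = {(0, 0), (1, 0), (1, 3), (3, 3), (4, 1)}.
Total count |C(F_5)_aff| = 5.


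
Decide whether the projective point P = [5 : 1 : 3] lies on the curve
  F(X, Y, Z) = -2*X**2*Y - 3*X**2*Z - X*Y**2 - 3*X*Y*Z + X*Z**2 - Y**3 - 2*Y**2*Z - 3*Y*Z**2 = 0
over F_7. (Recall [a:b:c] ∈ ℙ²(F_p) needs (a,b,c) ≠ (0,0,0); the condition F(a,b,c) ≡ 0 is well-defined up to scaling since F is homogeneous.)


F(5,1,3) ≡ 1 (mod 7); P is NOT on the curve.

Evaluate F(5, 1, 3) term-by-term (mod 7).
  -2*X**2*Y ↦ -2·25·1·1 = -50
  -3*X**2*Z ↦ -3·25·1·3 = -225
  -X*Y**2 ↦ -1·5·1·1 = -5
  -3*X*Y*Z ↦ -3·5·1·3 = -45
  X*Z**2 ↦ 1·5·1·9 = 45
  -Y**3 ↦ -1·1·1·1 = -1
  -2*Y**2*Z ↦ -2·1·1·3 = -6
  -3*Y*Z**2 ↦ -3·1·1·9 = -27
Sum: F(5, 1, 3) = (-50) + (-225) + (-5) + (-45) + (45) + (-1) + (-6) + (-27) = -314.
Reducing mod 7: -314 ≡ 1 (mod 7).
Since F(a, b, c) ≡ 1 ≠ 0 (mod 7), P does NOT lie on the curve.


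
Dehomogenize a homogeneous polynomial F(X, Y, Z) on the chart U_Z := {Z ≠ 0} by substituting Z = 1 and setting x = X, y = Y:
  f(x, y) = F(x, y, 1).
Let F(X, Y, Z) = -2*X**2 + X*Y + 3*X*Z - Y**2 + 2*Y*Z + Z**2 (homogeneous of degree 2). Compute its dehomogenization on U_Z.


f(x, y) = -2*x**2 + x*y + 3*x - y**2 + 2*y + 1

On U_Z we set Z = 1. Each monomial c·X^i·Y^j·Z^k in F becomes c·x^i·y^j·1^k = c·x^i·y^j.
Substituting Z = 1: F(X, Y, 1) = -2*x**2 + x*y + 3*x - y**2 + 2*y + 1.
Note: deg(f) ≤ deg(F) = 2; strict inequality happens when F is divisible by Z (lost terms).


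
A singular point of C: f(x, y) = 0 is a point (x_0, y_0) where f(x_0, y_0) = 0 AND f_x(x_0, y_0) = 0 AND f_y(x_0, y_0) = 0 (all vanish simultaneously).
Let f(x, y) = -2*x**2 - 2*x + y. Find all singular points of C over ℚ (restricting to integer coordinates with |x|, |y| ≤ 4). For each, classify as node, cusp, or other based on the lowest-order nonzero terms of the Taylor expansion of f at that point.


No singular points in the scanned grid; C is smooth there.

Compute partial derivatives:
  f_x = -4*x - 2.
  f_y = 1.
f_y = 1 is a nonzero constant, so f_y never vanishes: no point (x, y) can satisfy f = f_x = f_y = 0. In particular no (x, y) ∈ {−4, ..., 4}² is singular; the curve is smooth.


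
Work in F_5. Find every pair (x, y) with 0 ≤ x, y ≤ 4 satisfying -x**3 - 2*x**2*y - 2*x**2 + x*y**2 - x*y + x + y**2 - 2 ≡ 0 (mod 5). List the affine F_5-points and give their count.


Affine F_5-points: {(1, 1), (1, 3), (3, 2), (4, 1)}; count = 4.

For each of the 25 pairs (x, y) ∈ F_5², evaluate f(x, y) mod 5. Record the zeros.
  x = 0: [0↦3, 1↦4, 2↦2, 3↦2, 4↦4]  zeros at y ∈ ∅
  x = 1: [0↦1, 1↦0, 2↦3, 3↦0, 4↦1]  zeros at y ∈ {1, 3}
  x = 2: [0↦4, 1↦2, 2↦1, 3↦1, 4↦2]  zeros at y ∈ ∅
  x = 3: [0↦1, 1↦4, 2↦0, 3↦4, 4↦1]  zeros at y ∈ {2}
  x = 4: [0↦1, 1↦0, 2↦4, 3↦3, 4↦2]  zeros at y ∈ {1}
Collecting zeros: affine points = {(1, 1), (1, 3), (3, 2), (4, 1)}.
Total count |C(F_5)_aff| = 4.


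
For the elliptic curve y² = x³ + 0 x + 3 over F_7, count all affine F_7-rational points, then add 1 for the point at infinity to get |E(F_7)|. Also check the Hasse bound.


Affine points = {(1, 2), (1, 5), (2, 2), (2, 5), (3, 3), (3, 4), (4, 2), (4, 5), (5, 3), (5, 4), (6, 3), (6, 4)}; affine count = 12; |E(F_7)| = 13.

Discriminant check: Δ ∝ 4a³ + 27b² = 4·0³ + 27·3² = 4·0 + 27·9 ≡ 5 (mod 7). Nonzero ⇒ E is nonsingular.
For each x ∈ F_7, compute rhs = x³ + 0·x + 3 mod 7, then count y ∈ F_7 with y² ≡ rhs.
  x = 0: rhs = 3, matching y values: none (0 points).
  x = 1: rhs = 4, matching y values: 2, 5 (2 points).
  x = 2: rhs = 4, matching y values: 2, 5 (2 points).
  x = 3: rhs = 2, matching y values: 3, 4 (2 points).
  x = 4: rhs = 4, matching y values: 2, 5 (2 points).
  x = 5: rhs = 2, matching y values: 3, 4 (2 points).
  x = 6: rhs = 2, matching y values: 3, 4 (2 points).
Total affine count: 12.
Full point count |E(F_7)| = 12 + 1 = 13.
Hasse bound: |13 − (7+1)| = |5| = 5 ≤ 2√7 ≈ 5.2915 ✓.


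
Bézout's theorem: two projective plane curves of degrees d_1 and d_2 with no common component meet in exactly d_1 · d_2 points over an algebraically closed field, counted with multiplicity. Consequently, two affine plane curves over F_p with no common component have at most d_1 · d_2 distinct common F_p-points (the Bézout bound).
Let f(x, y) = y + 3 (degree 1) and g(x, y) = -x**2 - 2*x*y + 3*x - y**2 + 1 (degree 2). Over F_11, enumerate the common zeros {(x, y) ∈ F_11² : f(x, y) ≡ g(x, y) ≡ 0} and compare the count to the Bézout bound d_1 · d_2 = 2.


Common zeros: {(1, 8), (8, 8)}; count = 2; Bézout bound = 2.

deg(f) = 1, deg(g) = 2, so Bézout bound = 2.
Scan x ∈ F_11. For each x, list the y ∈ F_11 with f(x, y) ≡ 0 and those with g(x, y) ≡ 0 (mod 11); the common zeros in that column are the intersection.
  x = 0: f ≡ 0 at y ∈ {8}; g ≡ 0 at y ∈ {1, 10}; common: ∅.
  x = 1: f ≡ 0 at y ∈ {8}; g ≡ 0 at y ∈ {1, 8}; common: {8}.
  x = 2: f ≡ 0 at y ∈ {8}; g ≡ 0 at y ∈ ∅; common: ∅.
  x = 3: f ≡ 0 at y ∈ {8}; g ≡ 0 at y ∈ ∅; common: ∅.
  x = 4: f ≡ 0 at y ∈ {8}; g ≡ 0 at y ∈ ∅; common: ∅.
  x = 5: f ≡ 0 at y ∈ {8}; g ≡ 0 at y ∈ {2, 10}; common: ∅.
  x = 6: f ≡ 0 at y ∈ {8}; g ≡ 0 at y ∈ ∅; common: ∅.
  x = 7: f ≡ 0 at y ∈ {8}; g ≡ 0 at y ∈ {4}; common: ∅.
  x = 8: f ≡ 0 at y ∈ {8}; g ≡ 0 at y ∈ {8, 9}; common: {8}.
  x = 9: f ≡ 0 at y ∈ {8}; g ≡ 0 at y ∈ ∅; common: ∅.
  x = 10: f ≡ 0 at y ∈ {8}; g ≡ 0 at y ∈ {4, 9}; common: ∅.
Collecting: common zeros = {(1, 8), (8, 8)}, so the count is 2.
Comparison with the Bézout bound: 2 ≤ 2 = deg(f)·deg(g), as expected for curves with no common component (the bound is attained).


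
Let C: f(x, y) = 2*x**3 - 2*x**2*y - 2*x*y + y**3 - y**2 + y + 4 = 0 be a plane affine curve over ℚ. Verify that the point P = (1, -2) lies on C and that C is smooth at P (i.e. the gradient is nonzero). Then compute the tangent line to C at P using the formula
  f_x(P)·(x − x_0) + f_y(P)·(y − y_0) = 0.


Tangent line at P: 18*x + 13*y + 8 = 0.

Step 1: f(1, -2) = 0, so P lies on C.
Step 2: partial derivatives
  f_x(x, y) = 6*x**2 - 4*x*y - 2*y, f_y(x, y) = -2*x**2 - 2*x + 3*y**2 - 2*y + 1.
  f_x(P) = 18, f_y(P) = 13 (gradient nonzero, so P is smooth).
Step 3: tangent line at P: 18·(x − 1) + 13·(y − -2) = 0.
Expanding: 18*x + 13*y + 8 = 0.


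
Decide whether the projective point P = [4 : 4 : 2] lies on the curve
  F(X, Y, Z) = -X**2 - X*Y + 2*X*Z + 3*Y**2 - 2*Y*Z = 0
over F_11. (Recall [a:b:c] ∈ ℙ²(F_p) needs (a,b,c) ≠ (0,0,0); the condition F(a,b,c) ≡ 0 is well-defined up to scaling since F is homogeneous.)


F(4,4,2) ≡ 5 (mod 11); P is NOT on the curve.

Evaluate F(4, 4, 2) term-by-term (mod 11).
  -X**2 ↦ -1·16·1·1 = -16
  -X*Y ↦ -1·4·4·1 = -16
  2*X*Z ↦ 2·4·1·2 = 16
  3*Y**2 ↦ 3·1·16·1 = 48
  -2*Y*Z ↦ -2·1·4·2 = -16
Sum: F(4, 4, 2) = (-16) + (-16) + (16) + (48) + (-16) = 16.
Reducing mod 11: 16 ≡ 5 (mod 11).
Since F(a, b, c) ≡ 5 ≠ 0 (mod 11), P does NOT lie on the curve.


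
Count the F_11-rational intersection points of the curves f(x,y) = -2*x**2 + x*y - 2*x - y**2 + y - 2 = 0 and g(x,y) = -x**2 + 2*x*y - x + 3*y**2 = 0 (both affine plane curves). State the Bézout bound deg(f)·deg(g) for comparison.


Common zeros: {(8, 7), (10, 8)}; count = 2; Bézout bound = 4.

deg(f) = 2, deg(g) = 2, so Bézout bound = 4.
Scan x ∈ F_11. For each x, list the y ∈ F_11 with f(x, y) ≡ 0 and those with g(x, y) ≡ 0 (mod 11); the common zeros in that column are the intersection.
  x = 0: f ≡ 0 at y ∈ {5, 7}; g ≡ 0 at y ∈ {0}; common: ∅.
  x = 1: f ≡ 0 at y ∈ ∅; g ≡ 0 at y ∈ ∅; common: ∅.
  x = 2: f ≡ 0 at y ∈ ∅; g ≡ 0 at y ∈ {3}; common: ∅.
  x = 3: f ≡ 0 at y ∈ {2}; g ≡ 0 at y ∈ {3, 6}; common: ∅.
  x = 4: f ≡ 0 at y ∈ {8}; g ≡ 0 at y ∈ ∅; common: ∅.
  x = 5: f ≡ 0 at y ∈ ∅; g ≡ 0 at y ∈ {7, 8}; common: ∅.
  x = 6: f ≡ 0 at y ∈ ∅; g ≡ 0 at y ∈ ∅; common: ∅.
  x = 7: f ≡ 0 at y ∈ {3, 5}; g ≡ 0 at y ∈ ∅; common: ∅.
  x = 8: f ≡ 0 at y ∈ {2, 7}; g ≡ 0 at y ∈ {6, 7}; common: {7}.
  x = 9: f ≡ 0 at y ∈ ∅; g ≡ 0 at y ∈ ∅; common: ∅.
  x = 10: f ≡ 0 at y ∈ {3, 8}; g ≡ 0 at y ∈ {0, 8}; common: {8}.
Collecting: common zeros = {(8, 7), (10, 8)}, so the count is 2.
Comparison with the Bézout bound: 2 ≤ 4 = deg(f)·deg(g), as expected for curves with no common component (the affine F_11-count falls short of the bound because intersections may lie at infinity, over extension fields, or carry multiplicity).


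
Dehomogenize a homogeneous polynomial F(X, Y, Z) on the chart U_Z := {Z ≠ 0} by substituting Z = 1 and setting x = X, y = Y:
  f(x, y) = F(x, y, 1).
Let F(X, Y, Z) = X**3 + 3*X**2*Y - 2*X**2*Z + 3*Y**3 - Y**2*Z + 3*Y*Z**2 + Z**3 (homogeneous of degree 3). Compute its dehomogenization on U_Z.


f(x, y) = x**3 + 3*x**2*y - 2*x**2 + 3*y**3 - y**2 + 3*y + 1

On U_Z we set Z = 1. Each monomial c·X^i·Y^j·Z^k in F becomes c·x^i·y^j·1^k = c·x^i·y^j.
Substituting Z = 1: F(X, Y, 1) = x**3 + 3*x**2*y - 2*x**2 + 3*y**3 - y**2 + 3*y + 1.
Note: deg(f) ≤ deg(F) = 3; strict inequality happens when F is divisible by Z (lost terms).


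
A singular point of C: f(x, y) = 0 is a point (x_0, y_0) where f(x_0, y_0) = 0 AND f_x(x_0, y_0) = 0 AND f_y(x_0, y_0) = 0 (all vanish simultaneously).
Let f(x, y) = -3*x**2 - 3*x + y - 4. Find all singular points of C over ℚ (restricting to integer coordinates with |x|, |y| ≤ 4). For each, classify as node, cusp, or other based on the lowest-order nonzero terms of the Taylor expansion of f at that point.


No singular points in the scanned grid; C is smooth there.

Compute partial derivatives:
  f_x = -6*x - 3.
  f_y = 1.
f_y = 1 is a nonzero constant, so f_y never vanishes: no point (x, y) can satisfy f = f_x = f_y = 0. In particular no (x, y) ∈ {−4, ..., 4}² is singular; the curve is smooth.


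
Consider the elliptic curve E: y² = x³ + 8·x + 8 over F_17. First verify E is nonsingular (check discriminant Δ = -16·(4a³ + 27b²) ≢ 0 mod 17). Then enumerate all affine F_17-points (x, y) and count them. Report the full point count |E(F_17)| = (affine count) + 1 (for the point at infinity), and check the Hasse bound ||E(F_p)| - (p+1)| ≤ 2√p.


Affine points = {(0, 5), (0, 12), (1, 0), (2, 7), (2, 10), (3, 5), (3, 12), (4, 6), (4, 11), (6, 0), (7, 4), (7, 13), (10, 0), (11, 4), (11, 13), (12, 8), (12, 9), (14, 5), (14, 12), (15, 1), (15, 16), (16, 4), (16, 13)}; affine count = 23; |E(F_17)| = 24.

Discriminant check: Δ ∝ 4a³ + 27b² = 4·8³ + 27·8² = 4·512 + 27·64 ≡ 2 (mod 17). Nonzero ⇒ E is nonsingular.
For each x ∈ F_17, compute rhs = x³ + 8·x + 8 mod 17, then count y ∈ F_17 with y² ≡ rhs.
  x = 0: rhs = 8, matching y values: 5, 12 (2 points).
  x = 1: rhs = 0, matching y values: 0 (1 points).
  x = 2: rhs = 15, matching y values: 7, 10 (2 points).
  x = 3: rhs = 8, matching y values: 5, 12 (2 points).
  x = 4: rhs = 2, matching y values: 6, 11 (2 points).
  x = 5: rhs = 3, matching y values: none (0 points).
  x = 6: rhs = 0, matching y values: 0 (1 points).
  x = 7: rhs = 16, matching y values: 4, 13 (2 points).
  x = 8: rhs = 6, matching y values: none (0 points).
  x = 9: rhs = 10, matching y values: none (0 points).
  x = 10: rhs = 0, matching y values: 0 (1 points).
  x = 11: rhs = 16, matching y values: 4, 13 (2 points).
  x = 12: rhs = 13, matching y values: 8, 9 (2 points).
  x = 13: rhs = 14, matching y values: none (0 points).
  x = 14: rhs = 8, matching y values: 5, 12 (2 points).
  x = 15: rhs = 1, matching y values: 1, 16 (2 points).
  x = 16: rhs = 16, matching y values: 4, 13 (2 points).
Total affine count: 23.
Full point count |E(F_17)| = 23 + 1 = 24.
Hasse bound: |24 − (17+1)| = |6| = 6 ≤ 2√17 ≈ 8.2462 ✓.


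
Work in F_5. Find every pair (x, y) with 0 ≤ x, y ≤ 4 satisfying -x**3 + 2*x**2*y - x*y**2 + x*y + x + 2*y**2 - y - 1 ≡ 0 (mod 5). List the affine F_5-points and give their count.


Affine F_5-points: {(0, 1), (0, 2), (2, 3), (3, 0)}; count = 4.

For each of the 25 pairs (x, y) ∈ F_5², evaluate f(x, y) mod 5. Record the zeros.
  x = 0: [0↦4, 1↦0, 2↦0, 3↦4, 4↦2]  zeros at y ∈ {1, 2}
  x = 1: [0↦4, 1↦2, 2↦2, 3↦4, 4↦3]  zeros at y ∈ ∅
  x = 2: [0↦3, 1↦2, 2↦1, 3↦0, 4↦4]  zeros at y ∈ {3}
  x = 3: [0↦0, 1↦4, 2↦1, 3↦1, 4↦4]  zeros at y ∈ {0}
  x = 4: [0↦4, 1↦2, 2↦1, 3↦1, 4↦2]  zeros at y ∈ ∅
Collecting zeros: affine points = {(0, 1), (0, 2), (2, 3), (3, 0)}.
Total count |C(F_5)_aff| = 4.


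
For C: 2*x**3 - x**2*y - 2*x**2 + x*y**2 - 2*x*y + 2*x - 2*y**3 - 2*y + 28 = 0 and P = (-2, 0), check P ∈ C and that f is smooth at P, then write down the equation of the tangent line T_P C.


Tangent line at P: 34*x - 2*y + 68 = 0.

Step 1: f(-2, 0) = 0, so P lies on C.
Step 2: partial derivatives
  f_x(x, y) = 6*x**2 - 2*x*y - 4*x + y**2 - 2*y + 2, f_y(x, y) = -x**2 + 2*x*y - 2*x - 6*y**2 - 2.
  f_x(P) = 34, f_y(P) = -2 (gradient nonzero, so P is smooth).
Step 3: tangent line at P: 34·(x − -2) + -2·(y − 0) = 0.
Expanding: 34*x - 2*y + 68 = 0.


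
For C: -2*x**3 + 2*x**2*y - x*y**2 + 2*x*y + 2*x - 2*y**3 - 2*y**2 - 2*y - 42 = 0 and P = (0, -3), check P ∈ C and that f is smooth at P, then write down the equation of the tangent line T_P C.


Tangent line at P: -13*x - 44*y - 132 = 0.

Step 1: f(0, -3) = 0, so P lies on C.
Step 2: partial derivatives
  f_x(x, y) = -6*x**2 + 4*x*y - y**2 + 2*y + 2, f_y(x, y) = 2*x**2 - 2*x*y + 2*x - 6*y**2 - 4*y - 2.
  f_x(P) = -13, f_y(P) = -44 (gradient nonzero, so P is smooth).
Step 3: tangent line at P: -13·(x − 0) + -44·(y − -3) = 0.
Expanding: -13*x - 44*y - 132 = 0.


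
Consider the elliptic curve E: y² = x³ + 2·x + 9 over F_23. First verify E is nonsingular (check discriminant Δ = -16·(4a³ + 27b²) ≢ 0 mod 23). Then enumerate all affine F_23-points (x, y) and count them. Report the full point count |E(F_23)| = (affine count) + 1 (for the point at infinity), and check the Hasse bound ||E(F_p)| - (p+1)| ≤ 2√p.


Affine points = {(0, 3), (0, 20), (1, 9), (1, 14), (4, 9), (4, 14), (5, 11), (5, 12), (8, 10), (8, 13), (12, 6), (12, 17), (13, 1), (13, 22), (18, 9), (18, 14), (19, 11), (19, 12), (22, 11), (22, 12)}; affine count = 20; |E(F_23)| = 21.

Discriminant check: Δ ∝ 4a³ + 27b² = 4·2³ + 27·9² = 4·8 + 27·81 ≡ 11 (mod 23). Nonzero ⇒ E is nonsingular.
For each x ∈ F_23, compute rhs = x³ + 2·x + 9 mod 23, then count y ∈ F_23 with y² ≡ rhs.
  x = 0: rhs = 9, matching y values: 3, 20 (2 points).
  x = 1: rhs = 12, matching y values: 9, 14 (2 points).
  x = 2: rhs = 21, matching y values: none (0 points).
  x = 3: rhs = 19, matching y values: none (0 points).
  x = 4: rhs = 12, matching y values: 9, 14 (2 points).
  x = 5: rhs = 6, matching y values: 11, 12 (2 points).
  x = 6: rhs = 7, matching y values: none (0 points).
  x = 7: rhs = 21, matching y values: none (0 points).
  x = 8: rhs = 8, matching y values: 10, 13 (2 points).
  x = 9: rhs = 20, matching y values: none (0 points).
  x = 10: rhs = 17, matching y values: none (0 points).
  x = 11: rhs = 5, matching y values: none (0 points).
  x = 12: rhs = 13, matching y values: 6, 17 (2 points).
  x = 13: rhs = 1, matching y values: 1, 22 (2 points).
  x = 14: rhs = 21, matching y values: none (0 points).
  x = 15: rhs = 10, matching y values: none (0 points).
  x = 16: rhs = 20, matching y values: none (0 points).
  x = 17: rhs = 11, matching y values: none (0 points).
  x = 18: rhs = 12, matching y values: 9, 14 (2 points).
  x = 19: rhs = 6, matching y values: 11, 12 (2 points).
  x = 20: rhs = 22, matching y values: none (0 points).
  x = 21: rhs = 20, matching y values: none (0 points).
  x = 22: rhs = 6, matching y values: 11, 12 (2 points).
Total affine count: 20.
Full point count |E(F_23)| = 20 + 1 = 21.
Hasse bound: |21 − (23+1)| = |-3| = 3 ≤ 2√23 ≈ 9.5917 ✓.


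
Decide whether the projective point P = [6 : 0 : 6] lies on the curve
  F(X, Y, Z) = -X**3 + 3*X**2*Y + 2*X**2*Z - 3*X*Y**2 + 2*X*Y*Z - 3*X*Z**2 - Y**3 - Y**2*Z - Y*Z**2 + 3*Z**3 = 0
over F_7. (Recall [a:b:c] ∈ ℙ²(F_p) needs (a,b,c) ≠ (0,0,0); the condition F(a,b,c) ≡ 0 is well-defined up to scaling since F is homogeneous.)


F(6,0,6) ≡ 6 (mod 7); P is NOT on the curve.

Evaluate F(6, 0, 6) term-by-term (mod 7).
  -X**3 ↦ -1·216·1·1 = -216
  3*X**2*Y ↦ 3·36·0·1 = 0
  2*X**2*Z ↦ 2·36·1·6 = 432
  -3*X*Y**2 ↦ -3·6·0·1 = 0
  2*X*Y*Z ↦ 2·6·0·6 = 0
  -3*X*Z**2 ↦ -3·6·1·36 = -648
  -Y**3 ↦ -1·1·0·1 = 0
  -Y**2*Z ↦ -1·1·0·6 = 0
  -Y*Z**2 ↦ -1·1·0·36 = 0
  3*Z**3 ↦ 3·1·1·216 = 648
Sum: F(6, 0, 6) = (-216) + (0) + (432) + (0) + (0) + (-648) + (0) + (0) + (0) + (648) = 216.
Reducing mod 7: 216 ≡ 6 (mod 7).
Since F(a, b, c) ≡ 6 ≠ 0 (mod 7), P does NOT lie on the curve.


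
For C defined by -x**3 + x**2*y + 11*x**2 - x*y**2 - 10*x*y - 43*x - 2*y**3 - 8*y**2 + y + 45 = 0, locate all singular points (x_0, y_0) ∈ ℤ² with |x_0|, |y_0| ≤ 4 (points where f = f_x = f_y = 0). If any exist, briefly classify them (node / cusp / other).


Singular points: {(3, -2)}; classification: cusp.

Compute partial derivatives:
  f_x = -3*x**2 + 2*x*y + 22*x - y**2 - 10*y - 43.
  f_y = x**2 - 2*x*y - 10*x - 6*y**2 - 16*y + 1.
Scan x_0 ∈ {−4, ..., 4}. For each x_0, f_y(x_0, y) is a polynomial in y; find its integer roots y ∈ {−4, ..., 4}, then test f_x and f at those candidates.
  x = -4: f_y(-4, y) = -6*y**2 - 8*y + 57; no integer root y with |y| ≤ 4.
  x = -3: f_y(-3, y) = -6*y**2 - 10*y + 40; no integer root y with |y| ≤ 4.
  x = -2: f_y(-2, y) = -6*y**2 - 12*y + 25; no integer root y with |y| ≤ 4.
  x = -1: f_y(-1, y) = -6*y**2 - 14*y + 12; vanishes at y ∈ {-3}. (-1, -3): f_x = -41 ≠ 0.
  x = 0: f_y(0, y) = -6*y**2 - 16*y + 1; no integer root y with |y| ≤ 4.
  x = 1: f_y(1, y) = -6*y**2 - 18*y - 8; no integer root y with |y| ≤ 4.
  x = 2: f_y(2, y) = -6*y**2 - 20*y - 15; no integer root y with |y| ≤ 4.
  x = 3: f_y(3, y) = -6*y**2 - 22*y - 20; vanishes at y ∈ {-2}. (3, -2): f_x = 0, f = 0 — SINGULAR.
  x = 4: f_y(4, y) = -6*y**2 - 24*y - 23; no integer root y with |y| ≤ 4.
Only singular point on the grid: (3, -2).
Classify: substitute x = 3 + u, y = -2 + v and expand: f = -u**3 + u**2*v - u*v**2 - 2*v**3 + v**2.
No constant or linear terms (consistent with a singular point). Quadratic part: v**2. Cubic part: -u**3 + u**2*v - u*v**2 - 2*v**3.
The quadratic part v**2 is a perfect square, so there is a single (double) tangent line v = 0, i.e. y = -2. Restricting the cubic part to that line (v = 0) leaves -u**3 ≠ 0, so f is not divisible by v and the branch is v² ≈ u**3 to lowest order — this is a cusp.
Classification: cusp.


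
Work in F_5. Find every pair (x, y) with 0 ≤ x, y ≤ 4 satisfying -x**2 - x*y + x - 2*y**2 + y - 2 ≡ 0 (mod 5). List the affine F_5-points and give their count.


Affine F_5-points: {(0, 4), (1, 2), (1, 3), (2, 3), (2, 4), (3, 2)}; count = 6.

For each of the 25 pairs (x, y) ∈ F_5², evaluate f(x, y) mod 5. Record the zeros.
  x = 0: [0↦3, 1↦2, 2↦2, 3↦3, 4↦0]  zeros at y ∈ {4}
  x = 1: [0↦3, 1↦1, 2↦0, 3↦0, 4↦1]  zeros at y ∈ {2, 3}
  x = 2: [0↦1, 1↦3, 2↦1, 3↦0, 4↦0]  zeros at y ∈ {3, 4}
  x = 3: [0↦2, 1↦3, 2↦0, 3↦3, 4↦2]  zeros at y ∈ {2}
  x = 4: [0↦1, 1↦1, 2↦2, 3↦4, 4↦2]  zeros at y ∈ ∅
Collecting zeros: affine points = {(0, 4), (1, 2), (1, 3), (2, 3), (2, 4), (3, 2)}.
Total count |C(F_5)_aff| = 6.


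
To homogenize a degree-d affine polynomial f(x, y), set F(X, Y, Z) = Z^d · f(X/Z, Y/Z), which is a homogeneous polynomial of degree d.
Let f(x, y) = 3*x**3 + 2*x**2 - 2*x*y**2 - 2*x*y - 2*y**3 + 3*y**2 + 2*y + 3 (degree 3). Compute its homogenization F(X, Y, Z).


F(X, Y, Z) = 3*X**3 + 2*X**2*Z - 2*X*Y**2 - 2*X*Y*Z - 2*Y**3 + 3*Y**2*Z + 2*Y*Z**2 + 3*Z**3

deg(f) = 3.
Substitute x = X/Z, y = Y/Z into f, then multiply by Z^3.
  monomial 3·x^3·y^0 ↦ 3·X^3·Y^0·Z^0.
  monomial 2·x^2·y^0 ↦ 2·X^2·Y^0·Z^1.
  monomial -2·x^1·y^2 ↦ -2·X^1·Y^2·Z^0.
  monomial -2·x^1·y^1 ↦ -2·X^1·Y^1·Z^1.
  monomial -2·x^0·y^3 ↦ -2·X^0·Y^3·Z^0.
  monomial 3·x^0·y^2 ↦ 3·X^0·Y^2·Z^1.
  monomial 2·x^0·y^1 ↦ 2·X^0·Y^1·Z^2.
  monomial 3·x^0·y^0 ↦ 3·X^0·Y^0·Z^3.
Collecting: F(X, Y, Z) = 3*X**3 + 2*X**2*Z - 2*X*Y**2 - 2*X*Y*Z - 2*Y**3 + 3*Y**2*Z + 2*Y*Z**2 + 3*Z**3.


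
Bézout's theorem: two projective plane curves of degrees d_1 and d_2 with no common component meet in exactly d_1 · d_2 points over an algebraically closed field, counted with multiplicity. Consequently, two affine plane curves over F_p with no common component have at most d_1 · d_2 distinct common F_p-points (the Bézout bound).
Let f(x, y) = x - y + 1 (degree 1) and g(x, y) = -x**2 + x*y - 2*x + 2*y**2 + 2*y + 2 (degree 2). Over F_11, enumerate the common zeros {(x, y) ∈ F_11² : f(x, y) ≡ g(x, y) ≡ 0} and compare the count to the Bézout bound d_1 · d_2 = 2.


Common zeros: ∅; count = 0; Bézout bound = 2.

deg(f) = 1, deg(g) = 2, so Bézout bound = 2.
Scan x ∈ F_11. For each x, list the y ∈ F_11 with f(x, y) ≡ 0 and those with g(x, y) ≡ 0 (mod 11); the common zeros in that column are the intersection.
  x = 0: f ≡ 0 at y ∈ {1}; g ≡ 0 at y ∈ ∅; common: ∅.
  x = 1: f ≡ 0 at y ∈ {2}; g ≡ 0 at y ∈ ∅; common: ∅.
  x = 2: f ≡ 0 at y ∈ {3}; g ≡ 0 at y ∈ {1, 8}; common: ∅.
  x = 3: f ≡ 0 at y ∈ {4}; g ≡ 0 at y ∈ ∅; common: ∅.
  x = 4: f ≡ 0 at y ∈ {5}; g ≡ 0 at y ∈ {0, 8}; common: ∅.
  x = 5: f ≡ 0 at y ∈ {6}; g ≡ 0 at y ∈ {0, 2}; common: ∅.
  x = 6: f ≡ 0 at y ∈ {7}; g ≡ 0 at y ∈ {2, 5}; common: ∅.
  x = 7: f ≡ 0 at y ∈ {8}; g ≡ 0 at y ∈ ∅; common: ∅.
  x = 8: f ≡ 0 at y ∈ {9}; g ≡ 0 at y ∈ {1, 5}; common: ∅.
  x = 9: f ≡ 0 at y ∈ {10}; g ≡ 0 at y ∈ ∅; common: ∅.
  x = 10: f ≡ 0 at y ∈ {0}; g ≡ 0 at y ∈ ∅; common: ∅.
Collecting: common zeros = ∅, so the count is 0.
Comparison with the Bézout bound: 0 ≤ 2 = deg(f)·deg(g), as expected for curves with no common component (the affine F_11-count falls short of the bound because intersections may lie at infinity, over extension fields, or carry multiplicity).


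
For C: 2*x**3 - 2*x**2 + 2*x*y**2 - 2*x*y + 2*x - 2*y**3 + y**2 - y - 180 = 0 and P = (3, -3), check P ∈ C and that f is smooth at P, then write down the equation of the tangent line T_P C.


Tangent line at P: 68*x - 103*y - 513 = 0.

Step 1: f(3, -3) = 0, so P lies on C.
Step 2: partial derivatives
  f_x(x, y) = 6*x**2 - 4*x + 2*y**2 - 2*y + 2, f_y(x, y) = 4*x*y - 2*x - 6*y**2 + 2*y - 1.
  f_x(P) = 68, f_y(P) = -103 (gradient nonzero, so P is smooth).
Step 3: tangent line at P: 68·(x − 3) + -103·(y − -3) = 0.
Expanding: 68*x - 103*y - 513 = 0.


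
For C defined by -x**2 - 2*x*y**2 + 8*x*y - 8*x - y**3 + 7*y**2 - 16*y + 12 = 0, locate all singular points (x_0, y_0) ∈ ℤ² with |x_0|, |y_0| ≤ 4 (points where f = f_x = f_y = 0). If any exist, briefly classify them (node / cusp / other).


Singular points: {(0, 2)}; classification: node.

Compute partial derivatives:
  f_x = -2*x - 2*y**2 + 8*y - 8.
  f_y = -4*x*y + 8*x - 3*y**2 + 14*y - 16.
Scan x_0 ∈ {−4, ..., 4}. For each x_0, f_y(x_0, y) is a polynomial in y; find its integer roots y ∈ {−4, ..., 4}, then test f_x and f at those candidates.
  x = -4: f_y(-4, y) = -3*y**2 + 30*y - 48; vanishes at y ∈ {2}. (-4, 2): f_x = 8 ≠ 0.
  x = -3: f_y(-3, y) = -3*y**2 + 26*y - 40; vanishes at y ∈ {2}. (-3, 2): f_x = 6 ≠ 0.
  x = -2: f_y(-2, y) = -3*y**2 + 22*y - 32; vanishes at y ∈ {2}. (-2, 2): f_x = 4 ≠ 0.
  x = -1: f_y(-1, y) = -3*y**2 + 18*y - 24; vanishes at y ∈ {2, 4}. (-1, 2): f_x = 2 ≠ 0; (-1, 4): f_x = -6 ≠ 0.
  x = 0: f_y(0, y) = -3*y**2 + 14*y - 16; vanishes at y ∈ {2}. (0, 2): f_x = 0, f = 0 — SINGULAR.
  x = 1: f_y(1, y) = -3*y**2 + 10*y - 8; vanishes at y ∈ {2}. (1, 2): f_x = -2 ≠ 0.
  x = 2: f_y(2, y) = -3*y**2 + 6*y; vanishes at y ∈ {0, 2}. (2, 0): f_x = -12 ≠ 0; (2, 2): f_x = -4 ≠ 0.
  x = 3: f_y(3, y) = -3*y**2 + 2*y + 8; vanishes at y ∈ {2}. (3, 2): f_x = -6 ≠ 0.
  x = 4: f_y(4, y) = -3*y**2 - 2*y + 16; vanishes at y ∈ {2}. (4, 2): f_x = -8 ≠ 0.
Only singular point on the grid: (0, 2).
Classify: substitute x = 0 + u, y = 2 + v and expand: f = -u**2 - 2*u*v**2 - v**3 + v**2.
No constant or linear terms (consistent with a singular point). Quadratic part: -u**2 + v**2. Cubic part: -2*u*v**2 - v**3.
The quadratic part v**2 - u**2 = (v − u)(v + u) splits into two distinct linear factors, so there are two distinct tangent lines y − 2 = ±(x − 0) — this is a node (ordinary double point).
Classification: node.


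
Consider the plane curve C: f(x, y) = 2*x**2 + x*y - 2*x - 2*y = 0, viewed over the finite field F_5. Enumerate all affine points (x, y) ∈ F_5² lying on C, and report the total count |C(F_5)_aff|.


Affine F_5-points: {(0, 0), (1, 0), (3, 3), (4, 3)}; count = 4.

For each of the 25 pairs (x, y) ∈ F_5², evaluate f(x, y) mod 5. Record the zeros.
  x = 0: [0↦0, 1↦3, 2↦1, 3↦4, 4↦2]  zeros at y ∈ {0}
  x = 1: [0↦0, 1↦4, 2↦3, 3↦2, 4↦1]  zeros at y ∈ {0}
  x = 2: [0↦4, 1↦4, 2↦4, 3↦4, 4↦4]  zeros at y ∈ ∅
  x = 3: [0↦2, 1↦3, 2↦4, 3↦0, 4↦1]  zeros at y ∈ {3}
  x = 4: [0↦4, 1↦1, 2↦3, 3↦0, 4↦2]  zeros at y ∈ {3}
Collecting zeros: affine points = {(0, 0), (1, 0), (3, 3), (4, 3)}.
Total count |C(F_5)_aff| = 4.


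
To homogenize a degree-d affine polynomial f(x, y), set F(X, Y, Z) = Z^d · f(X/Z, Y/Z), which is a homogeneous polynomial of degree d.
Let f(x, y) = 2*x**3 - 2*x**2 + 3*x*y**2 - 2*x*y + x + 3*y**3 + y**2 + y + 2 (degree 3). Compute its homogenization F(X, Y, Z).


F(X, Y, Z) = 2*X**3 - 2*X**2*Z + 3*X*Y**2 - 2*X*Y*Z + X*Z**2 + 3*Y**3 + Y**2*Z + Y*Z**2 + 2*Z**3

deg(f) = 3.
Substitute x = X/Z, y = Y/Z into f, then multiply by Z^3.
  monomial 2·x^3·y^0 ↦ 2·X^3·Y^0·Z^0.
  monomial -2·x^2·y^0 ↦ -2·X^2·Y^0·Z^1.
  monomial 3·x^1·y^2 ↦ 3·X^1·Y^2·Z^0.
  monomial -2·x^1·y^1 ↦ -2·X^1·Y^1·Z^1.
  monomial 1·x^1·y^0 ↦ 1·X^1·Y^0·Z^2.
  monomial 3·x^0·y^3 ↦ 3·X^0·Y^3·Z^0.
  monomial 1·x^0·y^2 ↦ 1·X^0·Y^2·Z^1.
  monomial 1·x^0·y^1 ↦ 1·X^0·Y^1·Z^2.
  monomial 2·x^0·y^0 ↦ 2·X^0·Y^0·Z^3.
Collecting: F(X, Y, Z) = 2*X**3 - 2*X**2*Z + 3*X*Y**2 - 2*X*Y*Z + X*Z**2 + 3*Y**3 + Y**2*Z + Y*Z**2 + 2*Z**3.


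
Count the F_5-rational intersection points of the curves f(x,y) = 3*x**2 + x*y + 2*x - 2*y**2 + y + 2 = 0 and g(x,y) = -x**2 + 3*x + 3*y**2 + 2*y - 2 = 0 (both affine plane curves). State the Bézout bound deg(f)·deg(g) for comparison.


Common zeros: {(4, 2)}; count = 1; Bézout bound = 4.

deg(f) = 2, deg(g) = 2, so Bézout bound = 4.
Scan x ∈ F_5. For each x, list the y ∈ F_5 with f(x, y) ≡ 0 and those with g(x, y) ≡ 0 (mod 5); the common zeros in that column are the intersection.
  x = 0: f ≡ 0 at y ∈ ∅; g ≡ 0 at y ∈ ∅; common: ∅.
  x = 1: f ≡ 0 at y ∈ {3}; g ≡ 0 at y ∈ {0, 1}; common: ∅.
  x = 2: f ≡ 0 at y ∈ ∅; g ≡ 0 at y ∈ {0, 1}; common: ∅.
  x = 3: f ≡ 0 at y ∈ {0, 2}; g ≡ 0 at y ∈ ∅; common: ∅.
  x = 4: f ≡ 0 at y ∈ {2, 3}; g ≡ 0 at y ∈ {2, 4}; common: {2}.
Collecting: common zeros = {(4, 2)}, so the count is 1.
Comparison with the Bézout bound: 1 ≤ 4 = deg(f)·deg(g), as expected for curves with no common component (the affine F_5-count falls short of the bound because intersections may lie at infinity, over extension fields, or carry multiplicity).


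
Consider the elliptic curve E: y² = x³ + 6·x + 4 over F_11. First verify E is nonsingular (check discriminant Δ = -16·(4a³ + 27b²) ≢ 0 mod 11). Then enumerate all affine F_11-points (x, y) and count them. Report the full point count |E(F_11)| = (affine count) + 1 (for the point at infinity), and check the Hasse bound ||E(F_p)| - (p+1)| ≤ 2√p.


Affine points = {(0, 2), (0, 9), (1, 0), (3, 4), (3, 7), (4, 2), (4, 9), (5, 4), (5, 7), (6, 5), (6, 6), (7, 2), (7, 9), (8, 5), (8, 6)}; affine count = 15; |E(F_11)| = 16.

Discriminant check: Δ ∝ 4a³ + 27b² = 4·6³ + 27·4² = 4·216 + 27·16 ≡ 9 (mod 11). Nonzero ⇒ E is nonsingular.
For each x ∈ F_11, compute rhs = x³ + 6·x + 4 mod 11, then count y ∈ F_11 with y² ≡ rhs.
  x = 0: rhs = 4, matching y values: 2, 9 (2 points).
  x = 1: rhs = 0, matching y values: 0 (1 points).
  x = 2: rhs = 2, matching y values: none (0 points).
  x = 3: rhs = 5, matching y values: 4, 7 (2 points).
  x = 4: rhs = 4, matching y values: 2, 9 (2 points).
  x = 5: rhs = 5, matching y values: 4, 7 (2 points).
  x = 6: rhs = 3, matching y values: 5, 6 (2 points).
  x = 7: rhs = 4, matching y values: 2, 9 (2 points).
  x = 8: rhs = 3, matching y values: 5, 6 (2 points).
  x = 9: rhs = 6, matching y values: none (0 points).
  x = 10: rhs = 8, matching y values: none (0 points).
Total affine count: 15.
Full point count |E(F_11)| = 15 + 1 = 16.
Hasse bound: |16 − (11+1)| = |4| = 4 ≤ 2√11 ≈ 6.6332 ✓.
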